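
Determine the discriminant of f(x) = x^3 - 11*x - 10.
Δ = 2624

For a depressed cubic x^3 + p x + q the discriminant is Δ = -4 p^3 - 27 q^2 = -4*(-11)^3 - 27*(-10)^2 = 5324 - 2700 = 2624.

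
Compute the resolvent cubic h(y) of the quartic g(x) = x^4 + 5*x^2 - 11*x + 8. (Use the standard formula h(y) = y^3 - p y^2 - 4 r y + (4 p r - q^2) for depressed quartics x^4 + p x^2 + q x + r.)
h(y) = y^3 - 5*y^2 - 32*y + 39

Identify coefficients: p = 5, q = -11, r = 8.
Plug into h(y) = y^3 - p y^2 - 4 r y + (4 p r - q^2):
  h(y) = y^3 - (5) y^2 - 4*(8) y + (4*(5)*(8) - (-11)^2)
       = y^3 + (-5) y^2 + (-32) y + (39).
Simplifying: h(y) = y^3 - 5*y^2 - 32*y + 39.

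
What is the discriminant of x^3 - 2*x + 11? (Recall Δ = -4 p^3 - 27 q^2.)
Δ = -3235

For a depressed cubic x^3 + p x + q the discriminant is Δ = -4 p^3 - 27 q^2 = -4*(-2)^3 - 27*(11)^2 = 32 - 3267 = -3235.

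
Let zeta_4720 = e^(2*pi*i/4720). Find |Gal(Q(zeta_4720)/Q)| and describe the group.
|Gal(Q(zeta_4720)/Q)| = phi(4720) = 1856; group ≅ (Z/4720Z)^* ≅ Z/2Z × Z/4Z × Z/4Z × Z/58Z

The n-th cyclotomic polynomial Φ_4720(x) is the minimal polynomial of zeta_4720 over Q and has degree phi(4720) = 1856. So Q(zeta_4720) is a degree-1856 Galois extension with Galois group (Z/4720Z)^*. By CRT, (Z/4720Z)^* ≅ (Z/16Z)^* × (Z/5Z)^* × (Z/59Z)^*. Each prime-power unit group is (Z/16Z)^* ≅ Z/2Z × Z/4Z; (Z/5Z)^* ≅ Z/4Z; (Z/59Z)^* ≅ Z/58Z. Hence Gal(Q(zeta_4720)/Q) ≅ Z/2Z × Z/4Z × Z/4Z × Z/58Z.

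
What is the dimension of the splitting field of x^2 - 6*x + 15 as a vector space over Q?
[K:Q] = 2

The discriminant of x^2 + (-6)*x + (15) is b^2 - 4c = 36 - (60) = -24. Since -24 is not a perfect square in Q, the polynomial is irreducible over Q. Its two roots generate a degree-2 extension, so [K:Q] = 2.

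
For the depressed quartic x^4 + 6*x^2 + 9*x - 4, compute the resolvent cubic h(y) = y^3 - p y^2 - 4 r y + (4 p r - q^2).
h(y) = y^3 - 6*y^2 + 16*y - 177

Identify coefficients: p = 6, q = 9, r = -4.
Plug into h(y) = y^3 - p y^2 - 4 r y + (4 p r - q^2):
  h(y) = y^3 - (6) y^2 - 4*(-4) y + (4*(6)*(-4) - (9)^2)
       = y^3 + (-6) y^2 + (16) y + (-177).
Simplifying: h(y) = y^3 - 6*y^2 + 16*y - 177.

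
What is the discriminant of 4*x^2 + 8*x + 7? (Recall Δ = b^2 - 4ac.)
Δ = -48

For a quadratic a x^2 + b x + c the discriminant is Δ = b^2 - 4ac = (8)^2 - 4*(4)*(7) = 64 - (112) = -48.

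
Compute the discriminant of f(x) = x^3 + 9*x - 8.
Δ = -4644

For a depressed cubic x^3 + p x + q the discriminant is Δ = -4 p^3 - 27 q^2 = -4*(9)^3 - 27*(-8)^2 = -2916 - 1728 = -4644.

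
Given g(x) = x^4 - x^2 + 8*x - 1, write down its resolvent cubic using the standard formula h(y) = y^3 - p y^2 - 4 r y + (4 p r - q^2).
h(y) = y^3 + y^2 + 4*y - 60

Identify coefficients: p = -1, q = 8, r = -1.
Plug into h(y) = y^3 - p y^2 - 4 r y + (4 p r - q^2):
  h(y) = y^3 - (-1) y^2 - 4*(-1) y + (4*(-1)*(-1) - (8)^2)
       = y^3 + (1) y^2 + (4) y + (-60).
Simplifying: h(y) = y^3 + y^2 + 4*y - 60.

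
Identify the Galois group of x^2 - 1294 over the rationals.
Gal(K/Q) = Z/2Z (cyclic of order 2)

x^2 - 1294 is irreducible over Q since 1294 is not a rational square. The splitting field Q(sqrt(1294)) has degree 2 over Q, and its unique nontrivial automorphism is sqrt(1294) ↦ -sqrt(1294). Hence Gal(Q(sqrt(1294))/Q) = Z/2Z.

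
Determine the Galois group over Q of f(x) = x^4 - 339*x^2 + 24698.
Gal(K/Q) = V_4 (Klein four-group, Z/2Z × Z/2Z)

f factors as (x^2 - 106)(x^2 - 233), so the splitting field is K = Q(sqrt(106), sqrt(233)). The elements 106, 233, 24698 are all non-squares in Q, so sqrt(106) and sqrt(233) generate independent quadratic extensions. Thus [K:Q] = 4 and Gal(K/Q) is generated by the two order-2 automorphisms sqrt(106) ↦ -sqrt(106) and sqrt(233) ↦ -sqrt(233), giving V_4.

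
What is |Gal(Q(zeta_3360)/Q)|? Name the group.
|Gal(Q(zeta_3360)/Q)| = phi(3360) = 768; group ≅ (Z/3360Z)^* ≅ Z/2Z × Z/2Z × Z/4Z × Z/6Z × Z/8Z

The n-th cyclotomic polynomial Φ_3360(x) is the minimal polynomial of zeta_3360 over Q and has degree phi(3360) = 768. So Q(zeta_3360) is a degree-768 Galois extension with Galois group (Z/3360Z)^*. By CRT, (Z/3360Z)^* ≅ (Z/32Z)^* × (Z/3Z)^* × (Z/5Z)^* × (Z/7Z)^*. Each prime-power unit group is (Z/32Z)^* ≅ Z/2Z × Z/8Z; (Z/3Z)^* ≅ Z/2Z; (Z/5Z)^* ≅ Z/4Z; (Z/7Z)^* ≅ Z/6Z. Hence Gal(Q(zeta_3360)/Q) ≅ Z/2Z × Z/2Z × Z/4Z × Z/6Z × Z/8Z.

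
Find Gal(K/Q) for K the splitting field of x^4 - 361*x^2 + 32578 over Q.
Gal(K/Q) = V_4 (Klein four-group, Z/2Z × Z/2Z)

f factors as (x^2 - 179)(x^2 - 182), so the splitting field is K = Q(sqrt(179), sqrt(182)). The elements 179, 182, 32578 are all non-squares in Q, so sqrt(179) and sqrt(182) generate independent quadratic extensions. Thus [K:Q] = 4 and Gal(K/Q) is generated by the two order-2 automorphisms sqrt(179) ↦ -sqrt(179) and sqrt(182) ↦ -sqrt(182), giving V_4.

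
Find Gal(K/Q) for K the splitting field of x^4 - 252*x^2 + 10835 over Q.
Gal(K/Q) = V_4 (Klein four-group, Z/2Z × Z/2Z)

f factors as (x^2 - 197)(x^2 - 55), so the splitting field is K = Q(sqrt(197), sqrt(55)). The elements 197, 55, 10835 are all non-squares in Q, so sqrt(197) and sqrt(55) generate independent quadratic extensions. Thus [K:Q] = 4 and Gal(K/Q) is generated by the two order-2 automorphisms sqrt(197) ↦ -sqrt(197) and sqrt(55) ↦ -sqrt(55), giving V_4.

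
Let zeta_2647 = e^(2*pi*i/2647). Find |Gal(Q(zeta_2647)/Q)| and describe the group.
|Gal(Q(zeta_2647)/Q)| = phi(2647) = 2646; group ≅ (Z/2647Z)^* ≅ Z/2646Z

The n-th cyclotomic polynomial Φ_2647(x) is the minimal polynomial of zeta_2647 over Q and has degree phi(2647) = 2646. So Q(zeta_2647) is a degree-2646 Galois extension with Galois group (Z/2647Z)^*. (Z/2647Z)^* is cyclic since 2647 is an odd prime power (or 4). Hence Gal(Q(zeta_2647)/Q) ≅ Z/2646Z.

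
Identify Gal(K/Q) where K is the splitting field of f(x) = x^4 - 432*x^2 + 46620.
Gal(K/Q) = V_4 (Klein four-group, Z/2Z × Z/2Z)

f factors as (x^2 - 210)(x^2 - 222), so the splitting field is K = Q(sqrt(210), sqrt(222)). The elements 210, 222, 46620 are all non-squares in Q, so sqrt(210) and sqrt(222) generate independent quadratic extensions. Thus [K:Q] = 4 and Gal(K/Q) is generated by the two order-2 automorphisms sqrt(210) ↦ -sqrt(210) and sqrt(222) ↦ -sqrt(222), giving V_4.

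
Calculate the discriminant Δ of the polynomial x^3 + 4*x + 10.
Δ = -2956

For a depressed cubic x^3 + p x + q the discriminant is Δ = -4 p^3 - 27 q^2 = -4*(4)^3 - 27*(10)^2 = -256 - 2700 = -2956.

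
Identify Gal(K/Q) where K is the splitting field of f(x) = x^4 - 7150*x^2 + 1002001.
Gal(K/Q) = Z/2Z (cyclic of order 2)

f factors as (x^2 - 7007)(x^2 - 143), so the splitting field is K = Q(sqrt(7007), sqrt(143)). The squarefree part of 7007 is 143 and the squarefree part of 143 is also 143, so sqrt(7007) and sqrt(143) are both rational multiples of sqrt(143). Hence Q(sqrt(7007)) = Q(sqrt(143)) = Q(sqrt(143)), and the splitting field collapses to a single degree-2 extension with Galois group Z/2Z.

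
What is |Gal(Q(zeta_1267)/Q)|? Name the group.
|Gal(Q(zeta_1267)/Q)| = phi(1267) = 1080; group ≅ (Z/1267Z)^* ≅ Z/6Z × Z/180Z

The n-th cyclotomic polynomial Φ_1267(x) is the minimal polynomial of zeta_1267 over Q and has degree phi(1267) = 1080. So Q(zeta_1267) is a degree-1080 Galois extension with Galois group (Z/1267Z)^*. By CRT, (Z/1267Z)^* ≅ (Z/7Z)^* × (Z/181Z)^*. Each prime-power unit group is (Z/7Z)^* ≅ Z/6Z; (Z/181Z)^* ≅ Z/180Z. Hence Gal(Q(zeta_1267)/Q) ≅ Z/6Z × Z/180Z.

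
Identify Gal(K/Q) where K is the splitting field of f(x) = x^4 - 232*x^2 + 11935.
Gal(K/Q) = V_4 (Klein four-group, Z/2Z × Z/2Z)

f factors as (x^2 - 155)(x^2 - 77), so the splitting field is K = Q(sqrt(155), sqrt(77)). The elements 155, 77, 11935 are all non-squares in Q, so sqrt(155) and sqrt(77) generate independent quadratic extensions. Thus [K:Q] = 4 and Gal(K/Q) is generated by the two order-2 automorphisms sqrt(155) ↦ -sqrt(155) and sqrt(77) ↦ -sqrt(77), giving V_4.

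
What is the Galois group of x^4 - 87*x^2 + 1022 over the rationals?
Gal(K/Q) = V_4 (Klein four-group, Z/2Z × Z/2Z)

f factors as (x^2 - 73)(x^2 - 14), so the splitting field is K = Q(sqrt(73), sqrt(14)). The elements 73, 14, 1022 are all non-squares in Q, so sqrt(73) and sqrt(14) generate independent quadratic extensions. Thus [K:Q] = 4 and Gal(K/Q) is generated by the two order-2 automorphisms sqrt(73) ↦ -sqrt(73) and sqrt(14) ↦ -sqrt(14), giving V_4.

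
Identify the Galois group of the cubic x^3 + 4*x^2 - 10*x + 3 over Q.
Gal(K/Q) = S_3 (symmetric group of order 6)

Compute the discriminant of x^3 + (4)*x^2 + (-10)*x + (3): Δ = 2429. Since Δ is not a rational square, the Galois group is not contained in A_3; it must be the full S_3 (irreducibility of the cubic rules out anything smaller).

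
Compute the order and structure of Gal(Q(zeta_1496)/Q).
|Gal(Q(zeta_1496)/Q)| = phi(1496) = 640; group ≅ (Z/1496Z)^* ≅ Z/2Z × Z/2Z × Z/10Z × Z/16Z

The n-th cyclotomic polynomial Φ_1496(x) is the minimal polynomial of zeta_1496 over Q and has degree phi(1496) = 640. So Q(zeta_1496) is a degree-640 Galois extension with Galois group (Z/1496Z)^*. By CRT, (Z/1496Z)^* ≅ (Z/8Z)^* × (Z/11Z)^* × (Z/17Z)^*. Each prime-power unit group is (Z/8Z)^* ≅ Z/2Z × Z/2Z; (Z/11Z)^* ≅ Z/10Z; (Z/17Z)^* ≅ Z/16Z. Hence Gal(Q(zeta_1496)/Q) ≅ Z/2Z × Z/2Z × Z/10Z × Z/16Z.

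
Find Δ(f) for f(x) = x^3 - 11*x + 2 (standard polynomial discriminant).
Δ = 5216

For a depressed cubic x^3 + p x + q the discriminant is Δ = -4 p^3 - 27 q^2 = -4*(-11)^3 - 27*(2)^2 = 5324 - 108 = 5216.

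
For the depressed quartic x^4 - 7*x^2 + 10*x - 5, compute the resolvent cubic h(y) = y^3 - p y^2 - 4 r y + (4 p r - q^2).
h(y) = y^3 + 7*y^2 + 20*y + 40

Identify coefficients: p = -7, q = 10, r = -5.
Plug into h(y) = y^3 - p y^2 - 4 r y + (4 p r - q^2):
  h(y) = y^3 - (-7) y^2 - 4*(-5) y + (4*(-7)*(-5) - (10)^2)
       = y^3 + (7) y^2 + (20) y + (40).
Simplifying: h(y) = y^3 + 7*y^2 + 20*y + 40.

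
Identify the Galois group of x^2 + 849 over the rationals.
Gal(K/Q) = Z/2Z (cyclic of order 2)

x^2 + 849 is irreducible over Q since -849 is not a rational square. The splitting field Q(sqrt(-849)) has degree 2 over Q, and its unique nontrivial automorphism is sqrt(-849) ↦ -sqrt(-849). Hence Gal(Q(sqrt(-849))/Q) = Z/2Z.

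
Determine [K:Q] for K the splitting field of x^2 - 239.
[K:Q] = 2

The polynomial x^2 - 239 is irreducible over Q since 239 is not a perfect square. Its splitting field is Q(sqrt(239)), which has degree 2 over Q.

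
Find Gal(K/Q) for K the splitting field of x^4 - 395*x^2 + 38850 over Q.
Gal(K/Q) = V_4 (Klein four-group, Z/2Z × Z/2Z)

f factors as (x^2 - 210)(x^2 - 185), so the splitting field is K = Q(sqrt(210), sqrt(185)). The elements 210, 185, 38850 are all non-squares in Q, so sqrt(210) and sqrt(185) generate independent quadratic extensions. Thus [K:Q] = 4 and Gal(K/Q) is generated by the two order-2 automorphisms sqrt(210) ↦ -sqrt(210) and sqrt(185) ↦ -sqrt(185), giving V_4.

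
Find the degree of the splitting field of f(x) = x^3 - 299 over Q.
[K:Q] = 6

x^3 - 299 has one real root r = 299^(1/3) and two complex roots r*zeta_3, r*zeta_3^2 where zeta_3 = e^(2*pi*i/3). The splitting field is Q(r, zeta_3). [Q(r):Q] = 3 and [Q(zeta_3):Q] = 2 with gcd = 1, so [Q(r, zeta_3):Q] = 3 * 2 = 6.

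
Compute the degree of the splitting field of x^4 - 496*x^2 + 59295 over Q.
[K:Q] = 4

f factors as (x^2 - 295)(x^2 - 201); the splitting field is K = Q(sqrt(295), sqrt(201)). Since 295, 201, and 59295 are all non-squares in Q, the three subfields Q(sqrt(295)), Q(sqrt(201)), Q(sqrt(59295)) are distinct degree-2 extensions, so [K:Q] = 4 (Klein four Galois group).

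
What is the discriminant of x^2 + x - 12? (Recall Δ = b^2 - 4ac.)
Δ = 49

For a quadratic a x^2 + b x + c the discriminant is Δ = b^2 - 4ac = (1)^2 - 4*(1)*(-12) = 1 - (-48) = 49.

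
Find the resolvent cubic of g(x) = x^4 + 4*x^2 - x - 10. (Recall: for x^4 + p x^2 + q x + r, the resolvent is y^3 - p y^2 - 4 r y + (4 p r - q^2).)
h(y) = y^3 - 4*y^2 + 40*y - 161

Identify coefficients: p = 4, q = -1, r = -10.
Plug into h(y) = y^3 - p y^2 - 4 r y + (4 p r - q^2):
  h(y) = y^3 - (4) y^2 - 4*(-10) y + (4*(4)*(-10) - (-1)^2)
       = y^3 + (-4) y^2 + (40) y + (-161).
Simplifying: h(y) = y^3 - 4*y^2 + 40*y - 161.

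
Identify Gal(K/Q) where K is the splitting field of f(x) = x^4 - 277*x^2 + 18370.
Gal(K/Q) = V_4 (Klein four-group, Z/2Z × Z/2Z)

f factors as (x^2 - 110)(x^2 - 167), so the splitting field is K = Q(sqrt(110), sqrt(167)). The elements 110, 167, 18370 are all non-squares in Q, so sqrt(110) and sqrt(167) generate independent quadratic extensions. Thus [K:Q] = 4 and Gal(K/Q) is generated by the two order-2 automorphisms sqrt(110) ↦ -sqrt(110) and sqrt(167) ↦ -sqrt(167), giving V_4.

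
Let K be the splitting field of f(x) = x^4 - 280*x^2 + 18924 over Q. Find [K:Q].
[K:Q] = 4

f factors as (x^2 - 114)(x^2 - 166); the splitting field is K = Q(sqrt(114), sqrt(166)). Since 114, 166, and 18924 are all non-squares in Q, the three subfields Q(sqrt(114)), Q(sqrt(166)), Q(sqrt(18924)) are distinct degree-2 extensions, so [K:Q] = 4 (Klein four Galois group).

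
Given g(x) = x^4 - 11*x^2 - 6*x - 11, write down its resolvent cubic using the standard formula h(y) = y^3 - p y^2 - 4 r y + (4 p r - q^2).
h(y) = y^3 + 11*y^2 + 44*y + 448

Identify coefficients: p = -11, q = -6, r = -11.
Plug into h(y) = y^3 - p y^2 - 4 r y + (4 p r - q^2):
  h(y) = y^3 - (-11) y^2 - 4*(-11) y + (4*(-11)*(-11) - (-6)^2)
       = y^3 + (11) y^2 + (44) y + (448).
Simplifying: h(y) = y^3 + 11*y^2 + 44*y + 448.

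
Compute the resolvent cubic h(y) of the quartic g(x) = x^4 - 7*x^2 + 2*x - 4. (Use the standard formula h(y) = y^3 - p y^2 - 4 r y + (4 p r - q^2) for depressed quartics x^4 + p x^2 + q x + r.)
h(y) = y^3 + 7*y^2 + 16*y + 108

Identify coefficients: p = -7, q = 2, r = -4.
Plug into h(y) = y^3 - p y^2 - 4 r y + (4 p r - q^2):
  h(y) = y^3 - (-7) y^2 - 4*(-4) y + (4*(-7)*(-4) - (2)^2)
       = y^3 + (7) y^2 + (16) y + (108).
Simplifying: h(y) = y^3 + 7*y^2 + 16*y + 108.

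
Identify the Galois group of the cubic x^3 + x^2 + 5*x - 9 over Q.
Gal(K/Q) = S_3 (symmetric group of order 6)

Compute the discriminant of x^3 + (1)*x^2 + (5)*x + (-9): Δ = -3436. Since Δ is not a rational square, the Galois group is not contained in A_3; it must be the full S_3 (irreducibility of the cubic rules out anything smaller).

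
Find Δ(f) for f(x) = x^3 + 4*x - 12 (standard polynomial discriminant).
Δ = -4144

For a depressed cubic x^3 + p x + q the discriminant is Δ = -4 p^3 - 27 q^2 = -4*(4)^3 - 27*(-12)^2 = -256 - 3888 = -4144.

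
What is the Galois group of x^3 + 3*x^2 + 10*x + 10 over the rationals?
Gal(K/Q) = S_3 (symmetric group of order 6)

Compute the discriminant of x^3 + (3)*x^2 + (10)*x + (10): Δ = -1480. Since Δ is not a rational square, the Galois group is not contained in A_3; it must be the full S_3 (irreducibility of the cubic rules out anything smaller).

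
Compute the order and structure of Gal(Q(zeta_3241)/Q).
|Gal(Q(zeta_3241)/Q)| = phi(3241) = 2772; group ≅ (Z/3241Z)^* ≅ Z/6Z × Z/462Z

The n-th cyclotomic polynomial Φ_3241(x) is the minimal polynomial of zeta_3241 over Q and has degree phi(3241) = 2772. So Q(zeta_3241) is a degree-2772 Galois extension with Galois group (Z/3241Z)^*. By CRT, (Z/3241Z)^* ≅ (Z/7Z)^* × (Z/463Z)^*. Each prime-power unit group is (Z/7Z)^* ≅ Z/6Z; (Z/463Z)^* ≅ Z/462Z. Hence Gal(Q(zeta_3241)/Q) ≅ Z/6Z × Z/462Z.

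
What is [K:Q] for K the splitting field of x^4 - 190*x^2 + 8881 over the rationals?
[K:Q] = 4

f factors as (x^2 - 83)(x^2 - 107); the splitting field is K = Q(sqrt(83), sqrt(107)). Since 83, 107, and 8881 are all non-squares in Q, the three subfields Q(sqrt(83)), Q(sqrt(107)), Q(sqrt(8881)) are distinct degree-2 extensions, so [K:Q] = 4 (Klein four Galois group).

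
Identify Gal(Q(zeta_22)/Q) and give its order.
|Gal(Q(zeta_22)/Q)| = phi(22) = 10; group ≅ (Z/22Z)^* ≅ Z/10Z

The n-th cyclotomic polynomial Φ_22(x) is the minimal polynomial of zeta_22 over Q and has degree phi(22) = 10. So Q(zeta_22) is a degree-10 Galois extension with Galois group (Z/22Z)^*. By CRT, (Z/22Z)^* ≅ (Z/2Z)^* × (Z/11Z)^*. Each prime-power unit group is (Z/2Z)^* ≅ trivial group (order 1); (Z/11Z)^* ≅ Z/10Z. Hence Gal(Q(zeta_22)/Q) ≅ Z/10Z.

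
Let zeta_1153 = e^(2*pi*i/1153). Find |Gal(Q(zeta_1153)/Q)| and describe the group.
|Gal(Q(zeta_1153)/Q)| = phi(1153) = 1152; group ≅ (Z/1153Z)^* ≅ Z/1152Z

The n-th cyclotomic polynomial Φ_1153(x) is the minimal polynomial of zeta_1153 over Q and has degree phi(1153) = 1152. So Q(zeta_1153) is a degree-1152 Galois extension with Galois group (Z/1153Z)^*. (Z/1153Z)^* is cyclic since 1153 is an odd prime power (or 4). Hence Gal(Q(zeta_1153)/Q) ≅ Z/1152Z.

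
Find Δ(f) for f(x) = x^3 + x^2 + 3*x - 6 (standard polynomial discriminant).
Δ = -1371

For x^3 + a x^2 + b x + c the discriminant is Δ = 18 a b c - 4 a^3 c + a^2 b^2 - 4 b^3 - 27 c^2.
Plug a = 1, b = 3, c = -6:
  18*(1)*(3)*(-6) - 4*(1)^3*(-6) + (1)^2*(3)^2 - 4*(3)^3 - 27*(-6)^2
  = -324 + (24) + 9 + (-108) + (-972)
  = -1371.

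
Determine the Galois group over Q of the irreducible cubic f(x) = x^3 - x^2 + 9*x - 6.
Gal(K/Q) = S_3 (symmetric group of order 6)

Compute the discriminant of x^3 + (-1)*x^2 + (9)*x + (-6): Δ = -2859. Since Δ is not a rational square, the Galois group is not contained in A_3; it must be the full S_3 (irreducibility of the cubic rules out anything smaller).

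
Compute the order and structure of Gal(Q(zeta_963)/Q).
|Gal(Q(zeta_963)/Q)| = phi(963) = 636; group ≅ (Z/963Z)^* ≅ Z/6Z × Z/106Z

The n-th cyclotomic polynomial Φ_963(x) is the minimal polynomial of zeta_963 over Q and has degree phi(963) = 636. So Q(zeta_963) is a degree-636 Galois extension with Galois group (Z/963Z)^*. By CRT, (Z/963Z)^* ≅ (Z/9Z)^* × (Z/107Z)^*. Each prime-power unit group is (Z/9Z)^* ≅ Z/6Z; (Z/107Z)^* ≅ Z/106Z. Hence Gal(Q(zeta_963)/Q) ≅ Z/6Z × Z/106Z.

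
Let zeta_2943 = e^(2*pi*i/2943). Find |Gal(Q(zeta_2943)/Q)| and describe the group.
|Gal(Q(zeta_2943)/Q)| = phi(2943) = 1944; group ≅ (Z/2943Z)^* ≅ Z/18Z × Z/108Z

The n-th cyclotomic polynomial Φ_2943(x) is the minimal polynomial of zeta_2943 over Q and has degree phi(2943) = 1944. So Q(zeta_2943) is a degree-1944 Galois extension with Galois group (Z/2943Z)^*. By CRT, (Z/2943Z)^* ≅ (Z/27Z)^* × (Z/109Z)^*. Each prime-power unit group is (Z/27Z)^* ≅ Z/18Z; (Z/109Z)^* ≅ Z/108Z. Hence Gal(Q(zeta_2943)/Q) ≅ Z/18Z × Z/108Z.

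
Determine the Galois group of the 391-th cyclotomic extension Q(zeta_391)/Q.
|Gal(Q(zeta_391)/Q)| = phi(391) = 352; group ≅ (Z/391Z)^* ≅ Z/16Z × Z/22Z

The n-th cyclotomic polynomial Φ_391(x) is the minimal polynomial of zeta_391 over Q and has degree phi(391) = 352. So Q(zeta_391) is a degree-352 Galois extension with Galois group (Z/391Z)^*. By CRT, (Z/391Z)^* ≅ (Z/17Z)^* × (Z/23Z)^*. Each prime-power unit group is (Z/17Z)^* ≅ Z/16Z; (Z/23Z)^* ≅ Z/22Z. Hence Gal(Q(zeta_391)/Q) ≅ Z/16Z × Z/22Z.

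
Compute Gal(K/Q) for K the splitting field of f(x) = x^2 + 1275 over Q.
Gal(K/Q) = Z/2Z (cyclic of order 2)

x^2 + 1275 is irreducible over Q since -1275 is not a rational square. The splitting field Q(sqrt(-1275)) has degree 2 over Q, and its unique nontrivial automorphism is sqrt(-1275) ↦ -sqrt(-1275). Hence Gal(Q(sqrt(-1275))/Q) = Z/2Z.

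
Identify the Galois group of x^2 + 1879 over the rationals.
Gal(K/Q) = Z/2Z (cyclic of order 2)

x^2 + 1879 is irreducible over Q since -1879 is not a rational square. The splitting field Q(sqrt(-1879)) has degree 2 over Q, and its unique nontrivial automorphism is sqrt(-1879) ↦ -sqrt(-1879). Hence Gal(Q(sqrt(-1879))/Q) = Z/2Z.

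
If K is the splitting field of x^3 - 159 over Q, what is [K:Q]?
[K:Q] = 6

x^3 - 159 has one real root r = 159^(1/3) and two complex roots r*zeta_3, r*zeta_3^2 where zeta_3 = e^(2*pi*i/3). The splitting field is Q(r, zeta_3). [Q(r):Q] = 3 and [Q(zeta_3):Q] = 2 with gcd = 1, so [Q(r, zeta_3):Q] = 3 * 2 = 6.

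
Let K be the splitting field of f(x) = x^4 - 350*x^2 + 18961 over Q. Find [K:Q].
[K:Q] = 4

f factors as (x^2 - 67)(x^2 - 283); the splitting field is K = Q(sqrt(67), sqrt(283)). Since 67, 283, and 18961 are all non-squares in Q, the three subfields Q(sqrt(67)), Q(sqrt(283)), Q(sqrt(18961)) are distinct degree-2 extensions, so [K:Q] = 4 (Klein four Galois group).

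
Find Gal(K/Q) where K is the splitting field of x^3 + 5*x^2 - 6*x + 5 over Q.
Gal(K/Q) = S_3 (symmetric group of order 6)

Compute the discriminant of x^3 + (5)*x^2 + (-6)*x + (5): Δ = -4111. Since Δ is not a rational square, the Galois group is not contained in A_3; it must be the full S_3 (irreducibility of the cubic rules out anything smaller).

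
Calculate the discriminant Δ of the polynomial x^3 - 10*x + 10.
Δ = 1300

For a depressed cubic x^3 + p x + q the discriminant is Δ = -4 p^3 - 27 q^2 = -4*(-10)^3 - 27*(10)^2 = 4000 - 2700 = 1300.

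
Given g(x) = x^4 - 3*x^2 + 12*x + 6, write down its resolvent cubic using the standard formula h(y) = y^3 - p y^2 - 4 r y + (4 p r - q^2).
h(y) = y^3 + 3*y^2 - 24*y - 216

Identify coefficients: p = -3, q = 12, r = 6.
Plug into h(y) = y^3 - p y^2 - 4 r y + (4 p r - q^2):
  h(y) = y^3 - (-3) y^2 - 4*(6) y + (4*(-3)*(6) - (12)^2)
       = y^3 + (3) y^2 + (-24) y + (-216).
Simplifying: h(y) = y^3 + 3*y^2 - 24*y - 216.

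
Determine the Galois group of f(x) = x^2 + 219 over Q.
Gal(K/Q) = Z/2Z (cyclic of order 2)

x^2 + 219 is irreducible over Q since -219 is not a rational square. The splitting field Q(sqrt(-219)) has degree 2 over Q, and its unique nontrivial automorphism is sqrt(-219) ↦ -sqrt(-219). Hence Gal(Q(sqrt(-219))/Q) = Z/2Z.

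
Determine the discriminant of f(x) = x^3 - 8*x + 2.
Δ = 1940

For a depressed cubic x^3 + p x + q the discriminant is Δ = -4 p^3 - 27 q^2 = -4*(-8)^3 - 27*(2)^2 = 2048 - 108 = 1940.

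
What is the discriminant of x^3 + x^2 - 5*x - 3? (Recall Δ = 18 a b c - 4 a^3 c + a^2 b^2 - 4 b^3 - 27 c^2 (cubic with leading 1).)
Δ = 564

For x^3 + a x^2 + b x + c the discriminant is Δ = 18 a b c - 4 a^3 c + a^2 b^2 - 4 b^3 - 27 c^2.
Plug a = 1, b = -5, c = -3:
  18*(1)*(-5)*(-3) - 4*(1)^3*(-3) + (1)^2*(-5)^2 - 4*(-5)^3 - 27*(-3)^2
  = 270 + (12) + 25 + (500) + (-243)
  = 564.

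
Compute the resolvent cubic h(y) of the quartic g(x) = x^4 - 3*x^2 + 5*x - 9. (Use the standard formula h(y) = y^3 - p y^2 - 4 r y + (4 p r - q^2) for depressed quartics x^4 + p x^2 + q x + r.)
h(y) = y^3 + 3*y^2 + 36*y + 83

Identify coefficients: p = -3, q = 5, r = -9.
Plug into h(y) = y^3 - p y^2 - 4 r y + (4 p r - q^2):
  h(y) = y^3 - (-3) y^2 - 4*(-9) y + (4*(-3)*(-9) - (5)^2)
       = y^3 + (3) y^2 + (36) y + (83).
Simplifying: h(y) = y^3 + 3*y^2 + 36*y + 83.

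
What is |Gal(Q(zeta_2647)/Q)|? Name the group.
|Gal(Q(zeta_2647)/Q)| = phi(2647) = 2646; group ≅ (Z/2647Z)^* ≅ Z/2646Z

The n-th cyclotomic polynomial Φ_2647(x) is the minimal polynomial of zeta_2647 over Q and has degree phi(2647) = 2646. So Q(zeta_2647) is a degree-2646 Galois extension with Galois group (Z/2647Z)^*. (Z/2647Z)^* is cyclic since 2647 is an odd prime power (or 4). Hence Gal(Q(zeta_2647)/Q) ≅ Z/2646Z.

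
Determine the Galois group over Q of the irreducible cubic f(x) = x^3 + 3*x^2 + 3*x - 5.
Gal(K/Q) = S_3 (symmetric group of order 6)

Compute the discriminant of x^3 + (3)*x^2 + (3)*x + (-5): Δ = -972. Since Δ is not a rational square, the Galois group is not contained in A_3; it must be the full S_3 (irreducibility of the cubic rules out anything smaller).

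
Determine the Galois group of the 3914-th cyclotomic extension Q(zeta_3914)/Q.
|Gal(Q(zeta_3914)/Q)| = phi(3914) = 1836; group ≅ (Z/3914Z)^* ≅ Z/18Z × Z/102Z

The n-th cyclotomic polynomial Φ_3914(x) is the minimal polynomial of zeta_3914 over Q and has degree phi(3914) = 1836. So Q(zeta_3914) is a degree-1836 Galois extension with Galois group (Z/3914Z)^*. By CRT, (Z/3914Z)^* ≅ (Z/2Z)^* × (Z/19Z)^* × (Z/103Z)^*. Each prime-power unit group is (Z/2Z)^* ≅ trivial group (order 1); (Z/19Z)^* ≅ Z/18Z; (Z/103Z)^* ≅ Z/102Z. Hence Gal(Q(zeta_3914)/Q) ≅ Z/18Z × Z/102Z.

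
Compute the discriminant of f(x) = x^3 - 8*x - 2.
Δ = 1940

For a depressed cubic x^3 + p x + q the discriminant is Δ = -4 p^3 - 27 q^2 = -4*(-8)^3 - 27*(-2)^2 = 2048 - 108 = 1940.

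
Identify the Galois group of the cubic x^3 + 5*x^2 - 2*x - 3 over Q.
Gal(K/Q) = S_3 (symmetric group of order 6)

Compute the discriminant of x^3 + (5)*x^2 + (-2)*x + (-3): Δ = 1929. Since Δ is not a rational square, the Galois group is not contained in A_3; it must be the full S_3 (irreducibility of the cubic rules out anything smaller).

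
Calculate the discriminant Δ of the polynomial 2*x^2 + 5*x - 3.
Δ = 49

For a quadratic a x^2 + b x + c the discriminant is Δ = b^2 - 4ac = (5)^2 - 4*(2)*(-3) = 25 - (-24) = 49.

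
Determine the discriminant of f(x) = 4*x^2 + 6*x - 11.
Δ = 212

For a quadratic a x^2 + b x + c the discriminant is Δ = b^2 - 4ac = (6)^2 - 4*(4)*(-11) = 36 - (-176) = 212.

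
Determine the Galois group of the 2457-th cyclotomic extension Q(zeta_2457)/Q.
|Gal(Q(zeta_2457)/Q)| = phi(2457) = 1296; group ≅ (Z/2457Z)^* ≅ Z/6Z × Z/12Z × Z/18Z

The n-th cyclotomic polynomial Φ_2457(x) is the minimal polynomial of zeta_2457 over Q and has degree phi(2457) = 1296. So Q(zeta_2457) is a degree-1296 Galois extension with Galois group (Z/2457Z)^*. By CRT, (Z/2457Z)^* ≅ (Z/27Z)^* × (Z/7Z)^* × (Z/13Z)^*. Each prime-power unit group is (Z/27Z)^* ≅ Z/18Z; (Z/7Z)^* ≅ Z/6Z; (Z/13Z)^* ≅ Z/12Z. Hence Gal(Q(zeta_2457)/Q) ≅ Z/6Z × Z/12Z × Z/18Z.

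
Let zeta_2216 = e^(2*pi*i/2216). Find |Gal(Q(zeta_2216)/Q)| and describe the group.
|Gal(Q(zeta_2216)/Q)| = phi(2216) = 1104; group ≅ (Z/2216Z)^* ≅ Z/2Z × Z/2Z × Z/276Z

The n-th cyclotomic polynomial Φ_2216(x) is the minimal polynomial of zeta_2216 over Q and has degree phi(2216) = 1104. So Q(zeta_2216) is a degree-1104 Galois extension with Galois group (Z/2216Z)^*. By CRT, (Z/2216Z)^* ≅ (Z/8Z)^* × (Z/277Z)^*. Each prime-power unit group is (Z/8Z)^* ≅ Z/2Z × Z/2Z; (Z/277Z)^* ≅ Z/276Z. Hence Gal(Q(zeta_2216)/Q) ≅ Z/2Z × Z/2Z × Z/276Z.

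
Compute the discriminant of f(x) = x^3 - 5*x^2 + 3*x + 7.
Δ = 404

For x^3 + a x^2 + b x + c the discriminant is Δ = 18 a b c - 4 a^3 c + a^2 b^2 - 4 b^3 - 27 c^2.
Plug a = -5, b = 3, c = 7:
  18*(-5)*(3)*(7) - 4*(-5)^3*(7) + (-5)^2*(3)^2 - 4*(3)^3 - 27*(7)^2
  = -1890 + (3500) + 225 + (-108) + (-1323)
  = 404.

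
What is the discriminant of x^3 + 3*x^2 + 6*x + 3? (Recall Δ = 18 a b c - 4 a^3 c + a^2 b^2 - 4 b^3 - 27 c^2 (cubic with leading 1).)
Δ = -135

For x^3 + a x^2 + b x + c the discriminant is Δ = 18 a b c - 4 a^3 c + a^2 b^2 - 4 b^3 - 27 c^2.
Plug a = 3, b = 6, c = 3:
  18*(3)*(6)*(3) - 4*(3)^3*(3) + (3)^2*(6)^2 - 4*(6)^3 - 27*(3)^2
  = 972 + (-324) + 324 + (-864) + (-243)
  = -135.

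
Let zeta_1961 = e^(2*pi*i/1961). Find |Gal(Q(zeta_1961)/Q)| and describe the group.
|Gal(Q(zeta_1961)/Q)| = phi(1961) = 1872; group ≅ (Z/1961Z)^* ≅ Z/36Z × Z/52Z

The n-th cyclotomic polynomial Φ_1961(x) is the minimal polynomial of zeta_1961 over Q and has degree phi(1961) = 1872. So Q(zeta_1961) is a degree-1872 Galois extension with Galois group (Z/1961Z)^*. By CRT, (Z/1961Z)^* ≅ (Z/37Z)^* × (Z/53Z)^*. Each prime-power unit group is (Z/37Z)^* ≅ Z/36Z; (Z/53Z)^* ≅ Z/52Z. Hence Gal(Q(zeta_1961)/Q) ≅ Z/36Z × Z/52Z.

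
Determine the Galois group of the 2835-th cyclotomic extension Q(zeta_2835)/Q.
|Gal(Q(zeta_2835)/Q)| = phi(2835) = 1296; group ≅ (Z/2835Z)^* ≅ Z/4Z × Z/6Z × Z/54Z

The n-th cyclotomic polynomial Φ_2835(x) is the minimal polynomial of zeta_2835 over Q and has degree phi(2835) = 1296. So Q(zeta_2835) is a degree-1296 Galois extension with Galois group (Z/2835Z)^*. By CRT, (Z/2835Z)^* ≅ (Z/81Z)^* × (Z/5Z)^* × (Z/7Z)^*. Each prime-power unit group is (Z/81Z)^* ≅ Z/54Z; (Z/5Z)^* ≅ Z/4Z; (Z/7Z)^* ≅ Z/6Z. Hence Gal(Q(zeta_2835)/Q) ≅ Z/4Z × Z/6Z × Z/54Z.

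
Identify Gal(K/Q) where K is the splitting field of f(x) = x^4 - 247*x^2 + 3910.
Gal(K/Q) = V_4 (Klein four-group, Z/2Z × Z/2Z)

f factors as (x^2 - 230)(x^2 - 17), so the splitting field is K = Q(sqrt(230), sqrt(17)). The elements 230, 17, 3910 are all non-squares in Q, so sqrt(230) and sqrt(17) generate independent quadratic extensions. Thus [K:Q] = 4 and Gal(K/Q) is generated by the two order-2 automorphisms sqrt(230) ↦ -sqrt(230) and sqrt(17) ↦ -sqrt(17), giving V_4.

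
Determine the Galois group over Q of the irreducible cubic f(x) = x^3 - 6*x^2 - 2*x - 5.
Gal(K/Q) = S_3 (symmetric group of order 6)

Compute the discriminant of x^3 + (-6)*x^2 + (-2)*x + (-5): Δ = -5899. Since Δ is not a rational square, the Galois group is not contained in A_3; it must be the full S_3 (irreducibility of the cubic rules out anything smaller).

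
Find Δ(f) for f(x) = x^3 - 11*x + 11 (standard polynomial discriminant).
Δ = 2057

For a depressed cubic x^3 + p x + q the discriminant is Δ = -4 p^3 - 27 q^2 = -4*(-11)^3 - 27*(11)^2 = 5324 - 3267 = 2057.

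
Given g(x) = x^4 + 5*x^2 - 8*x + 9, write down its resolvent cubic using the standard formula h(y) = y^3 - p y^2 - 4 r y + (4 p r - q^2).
h(y) = y^3 - 5*y^2 - 36*y + 116

Identify coefficients: p = 5, q = -8, r = 9.
Plug into h(y) = y^3 - p y^2 - 4 r y + (4 p r - q^2):
  h(y) = y^3 - (5) y^2 - 4*(9) y + (4*(5)*(9) - (-8)^2)
       = y^3 + (-5) y^2 + (-36) y + (116).
Simplifying: h(y) = y^3 - 5*y^2 - 36*y + 116.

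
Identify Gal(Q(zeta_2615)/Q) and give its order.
|Gal(Q(zeta_2615)/Q)| = phi(2615) = 2088; group ≅ (Z/2615Z)^* ≅ Z/4Z × Z/522Z

The n-th cyclotomic polynomial Φ_2615(x) is the minimal polynomial of zeta_2615 over Q and has degree phi(2615) = 2088. So Q(zeta_2615) is a degree-2088 Galois extension with Galois group (Z/2615Z)^*. By CRT, (Z/2615Z)^* ≅ (Z/5Z)^* × (Z/523Z)^*. Each prime-power unit group is (Z/5Z)^* ≅ Z/4Z; (Z/523Z)^* ≅ Z/522Z. Hence Gal(Q(zeta_2615)/Q) ≅ Z/4Z × Z/522Z.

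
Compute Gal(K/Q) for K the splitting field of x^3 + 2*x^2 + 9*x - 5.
Gal(K/Q) = S_3 (symmetric group of order 6)

Compute the discriminant of x^3 + (2)*x^2 + (9)*x + (-5): Δ = -4727. Since Δ is not a rational square, the Galois group is not contained in A_3; it must be the full S_3 (irreducibility of the cubic rules out anything smaller).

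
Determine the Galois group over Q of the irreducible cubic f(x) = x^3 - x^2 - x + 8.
Gal(K/Q) = S_3 (symmetric group of order 6)

Compute the discriminant of x^3 + (-1)*x^2 + (-1)*x + (8): Δ = -1547. Since Δ is not a rational square, the Galois group is not contained in A_3; it must be the full S_3 (irreducibility of the cubic rules out anything smaller).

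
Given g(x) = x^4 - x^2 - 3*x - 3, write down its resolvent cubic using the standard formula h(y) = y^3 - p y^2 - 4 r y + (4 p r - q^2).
h(y) = y^3 + y^2 + 12*y + 3

Identify coefficients: p = -1, q = -3, r = -3.
Plug into h(y) = y^3 - p y^2 - 4 r y + (4 p r - q^2):
  h(y) = y^3 - (-1) y^2 - 4*(-3) y + (4*(-1)*(-3) - (-3)^2)
       = y^3 + (1) y^2 + (12) y + (3).
Simplifying: h(y) = y^3 + y^2 + 12*y + 3.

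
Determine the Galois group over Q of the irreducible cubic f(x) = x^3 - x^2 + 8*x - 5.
Gal(K/Q) = S_3 (symmetric group of order 6)

Compute the discriminant of x^3 + (-1)*x^2 + (8)*x + (-5): Δ = -1959. Since Δ is not a rational square, the Galois group is not contained in A_3; it must be the full S_3 (irreducibility of the cubic rules out anything smaller).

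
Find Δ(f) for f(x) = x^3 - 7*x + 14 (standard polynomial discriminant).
Δ = -3920

For a depressed cubic x^3 + p x + q the discriminant is Δ = -4 p^3 - 27 q^2 = -4*(-7)^3 - 27*(14)^2 = 1372 - 5292 = -3920.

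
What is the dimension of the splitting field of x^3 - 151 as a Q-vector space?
[K:Q] = 6

x^3 - 151 has one real root r = 151^(1/3) and two complex roots r*zeta_3, r*zeta_3^2 where zeta_3 = e^(2*pi*i/3). The splitting field is Q(r, zeta_3). [Q(r):Q] = 3 and [Q(zeta_3):Q] = 2 with gcd = 1, so [Q(r, zeta_3):Q] = 3 * 2 = 6.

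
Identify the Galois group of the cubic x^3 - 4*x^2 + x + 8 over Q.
Gal(K/Q) = S_3 (symmetric group of order 6)

Compute the discriminant of x^3 + (-4)*x^2 + (1)*x + (8): Δ = -244. Since Δ is not a rational square, the Galois group is not contained in A_3; it must be the full S_3 (irreducibility of the cubic rules out anything smaller).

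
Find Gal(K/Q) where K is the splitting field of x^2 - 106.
Gal(K/Q) = Z/2Z (cyclic of order 2)

x^2 - 106 is irreducible over Q since 106 is not a rational square. The splitting field Q(sqrt(106)) has degree 2 over Q, and its unique nontrivial automorphism is sqrt(106) ↦ -sqrt(106). Hence Gal(Q(sqrt(106))/Q) = Z/2Z.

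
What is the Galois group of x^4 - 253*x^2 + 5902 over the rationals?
Gal(K/Q) = V_4 (Klein four-group, Z/2Z × Z/2Z)

f factors as (x^2 - 227)(x^2 - 26), so the splitting field is K = Q(sqrt(227), sqrt(26)). The elements 227, 26, 5902 are all non-squares in Q, so sqrt(227) and sqrt(26) generate independent quadratic extensions. Thus [K:Q] = 4 and Gal(K/Q) is generated by the two order-2 automorphisms sqrt(227) ↦ -sqrt(227) and sqrt(26) ↦ -sqrt(26), giving V_4.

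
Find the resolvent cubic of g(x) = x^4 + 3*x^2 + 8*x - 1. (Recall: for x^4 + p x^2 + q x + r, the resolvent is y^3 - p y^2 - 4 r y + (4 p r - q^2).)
h(y) = y^3 - 3*y^2 + 4*y - 76

Identify coefficients: p = 3, q = 8, r = -1.
Plug into h(y) = y^3 - p y^2 - 4 r y + (4 p r - q^2):
  h(y) = y^3 - (3) y^2 - 4*(-1) y + (4*(3)*(-1) - (8)^2)
       = y^3 + (-3) y^2 + (4) y + (-76).
Simplifying: h(y) = y^3 - 3*y^2 + 4*y - 76.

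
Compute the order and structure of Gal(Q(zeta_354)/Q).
|Gal(Q(zeta_354)/Q)| = phi(354) = 116; group ≅ (Z/354Z)^* ≅ Z/2Z × Z/58Z

The n-th cyclotomic polynomial Φ_354(x) is the minimal polynomial of zeta_354 over Q and has degree phi(354) = 116. So Q(zeta_354) is a degree-116 Galois extension with Galois group (Z/354Z)^*. By CRT, (Z/354Z)^* ≅ (Z/2Z)^* × (Z/3Z)^* × (Z/59Z)^*. Each prime-power unit group is (Z/2Z)^* ≅ trivial group (order 1); (Z/3Z)^* ≅ Z/2Z; (Z/59Z)^* ≅ Z/58Z. Hence Gal(Q(zeta_354)/Q) ≅ Z/2Z × Z/58Z.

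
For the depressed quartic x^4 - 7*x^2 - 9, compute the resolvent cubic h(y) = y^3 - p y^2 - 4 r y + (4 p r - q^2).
h(y) = y^3 + 7*y^2 + 36*y + 252

Identify coefficients: p = -7, q = 0, r = -9.
Plug into h(y) = y^3 - p y^2 - 4 r y + (4 p r - q^2):
  h(y) = y^3 - (-7) y^2 - 4*(-9) y + (4*(-7)*(-9) - (0)^2)
       = y^3 + (7) y^2 + (36) y + (252).
Simplifying: h(y) = y^3 + 7*y^2 + 36*y + 252.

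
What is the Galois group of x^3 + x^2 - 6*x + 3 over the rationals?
Gal(K/Q) = S_3 (symmetric group of order 6)

Compute the discriminant of x^3 + (1)*x^2 + (-6)*x + (3): Δ = 321. Since Δ is not a rational square, the Galois group is not contained in A_3; it must be the full S_3 (irreducibility of the cubic rules out anything smaller).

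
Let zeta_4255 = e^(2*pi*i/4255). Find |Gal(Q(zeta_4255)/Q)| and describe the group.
|Gal(Q(zeta_4255)/Q)| = phi(4255) = 3168; group ≅ (Z/4255Z)^* ≅ Z/4Z × Z/22Z × Z/36Z

The n-th cyclotomic polynomial Φ_4255(x) is the minimal polynomial of zeta_4255 over Q and has degree phi(4255) = 3168. So Q(zeta_4255) is a degree-3168 Galois extension with Galois group (Z/4255Z)^*. By CRT, (Z/4255Z)^* ≅ (Z/5Z)^* × (Z/23Z)^* × (Z/37Z)^*. Each prime-power unit group is (Z/5Z)^* ≅ Z/4Z; (Z/23Z)^* ≅ Z/22Z; (Z/37Z)^* ≅ Z/36Z. Hence Gal(Q(zeta_4255)/Q) ≅ Z/4Z × Z/22Z × Z/36Z.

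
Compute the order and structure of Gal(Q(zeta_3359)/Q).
|Gal(Q(zeta_3359)/Q)| = phi(3359) = 3358; group ≅ (Z/3359Z)^* ≅ Z/3358Z

The n-th cyclotomic polynomial Φ_3359(x) is the minimal polynomial of zeta_3359 over Q and has degree phi(3359) = 3358. So Q(zeta_3359) is a degree-3358 Galois extension with Galois group (Z/3359Z)^*. (Z/3359Z)^* is cyclic since 3359 is an odd prime power (or 4). Hence Gal(Q(zeta_3359)/Q) ≅ Z/3358Z.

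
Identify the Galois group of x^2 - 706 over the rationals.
Gal(K/Q) = Z/2Z (cyclic of order 2)

x^2 - 706 is irreducible over Q since 706 is not a rational square. The splitting field Q(sqrt(706)) has degree 2 over Q, and its unique nontrivial automorphism is sqrt(706) ↦ -sqrt(706). Hence Gal(Q(sqrt(706))/Q) = Z/2Z.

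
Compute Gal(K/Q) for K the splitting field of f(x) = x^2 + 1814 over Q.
Gal(K/Q) = Z/2Z (cyclic of order 2)

x^2 + 1814 is irreducible over Q since -1814 is not a rational square. The splitting field Q(sqrt(-1814)) has degree 2 over Q, and its unique nontrivial automorphism is sqrt(-1814) ↦ -sqrt(-1814). Hence Gal(Q(sqrt(-1814))/Q) = Z/2Z.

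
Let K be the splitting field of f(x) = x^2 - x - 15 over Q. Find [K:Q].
[K:Q] = 2

The discriminant of x^2 + (-1)*x + (-15) is b^2 - 4c = 1 - (-60) = 61. Since 61 is not a perfect square in Q, the polynomial is irreducible over Q. Its two roots generate a degree-2 extension, so [K:Q] = 2.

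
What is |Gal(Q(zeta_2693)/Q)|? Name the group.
|Gal(Q(zeta_2693)/Q)| = phi(2693) = 2692; group ≅ (Z/2693Z)^* ≅ Z/2692Z

The n-th cyclotomic polynomial Φ_2693(x) is the minimal polynomial of zeta_2693 over Q and has degree phi(2693) = 2692. So Q(zeta_2693) is a degree-2692 Galois extension with Galois group (Z/2693Z)^*. (Z/2693Z)^* is cyclic since 2693 is an odd prime power (or 4). Hence Gal(Q(zeta_2693)/Q) ≅ Z/2692Z.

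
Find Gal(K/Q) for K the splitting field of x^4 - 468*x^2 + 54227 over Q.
Gal(K/Q) = V_4 (Klein four-group, Z/2Z × Z/2Z)

f factors as (x^2 - 211)(x^2 - 257), so the splitting field is K = Q(sqrt(211), sqrt(257)). The elements 211, 257, 54227 are all non-squares in Q, so sqrt(211) and sqrt(257) generate independent quadratic extensions. Thus [K:Q] = 4 and Gal(K/Q) is generated by the two order-2 automorphisms sqrt(211) ↦ -sqrt(211) and sqrt(257) ↦ -sqrt(257), giving V_4.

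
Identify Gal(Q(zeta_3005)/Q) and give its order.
|Gal(Q(zeta_3005)/Q)| = phi(3005) = 2400; group ≅ (Z/3005Z)^* ≅ Z/4Z × Z/600Z

The n-th cyclotomic polynomial Φ_3005(x) is the minimal polynomial of zeta_3005 over Q and has degree phi(3005) = 2400. So Q(zeta_3005) is a degree-2400 Galois extension with Galois group (Z/3005Z)^*. By CRT, (Z/3005Z)^* ≅ (Z/5Z)^* × (Z/601Z)^*. Each prime-power unit group is (Z/5Z)^* ≅ Z/4Z; (Z/601Z)^* ≅ Z/600Z. Hence Gal(Q(zeta_3005)/Q) ≅ Z/4Z × Z/600Z.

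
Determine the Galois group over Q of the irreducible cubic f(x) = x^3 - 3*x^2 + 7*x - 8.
Gal(K/Q) = S_3 (symmetric group of order 6)

Compute the discriminant of x^3 + (-3)*x^2 + (7)*x + (-8): Δ = -499. Since Δ is not a rational square, the Galois group is not contained in A_3; it must be the full S_3 (irreducibility of the cubic rules out anything smaller).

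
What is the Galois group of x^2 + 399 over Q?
Gal(K/Q) = Z/2Z (cyclic of order 2)

x^2 + 399 is irreducible over Q since -399 is not a rational square. The splitting field Q(sqrt(-399)) has degree 2 over Q, and its unique nontrivial automorphism is sqrt(-399) ↦ -sqrt(-399). Hence Gal(Q(sqrt(-399))/Q) = Z/2Z.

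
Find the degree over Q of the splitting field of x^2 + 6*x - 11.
[K:Q] = 2

The discriminant of x^2 + (6)*x + (-11) is b^2 - 4c = 36 - (-44) = 80. Since 80 is not a perfect square in Q, the polynomial is irreducible over Q. Its two roots generate a degree-2 extension, so [K:Q] = 2.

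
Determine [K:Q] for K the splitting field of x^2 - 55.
[K:Q] = 2

The polynomial x^2 - 55 is irreducible over Q since 55 is not a perfect square. Its splitting field is Q(sqrt(55)), which has degree 2 over Q.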